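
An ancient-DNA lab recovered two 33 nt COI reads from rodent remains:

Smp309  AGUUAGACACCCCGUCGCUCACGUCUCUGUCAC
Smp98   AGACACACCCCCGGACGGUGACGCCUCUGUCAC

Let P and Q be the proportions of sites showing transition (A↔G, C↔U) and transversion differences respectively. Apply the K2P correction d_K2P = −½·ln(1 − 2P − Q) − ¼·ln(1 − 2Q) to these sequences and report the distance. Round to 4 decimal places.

0.3407

The sequences differ at positions 3 (U/A, transversion), 4 (U/C, transition), 6 (G/C, transversion), 9 (A/C, transversion), 13 (C/G, transversion), 15 (U/A, transversion), 18 (C/G, transversion), 20 (C/G, transversion), 24 (U/C, transition).
Of the 9 differences, 2 transitions and 7 transversions over 33 sites: P = 2/33 = 0.060606, Q = 7/33 = 0.212121.
d = −0.5·ln(0.666667) − 0.25·ln(0.575758) = −0.5·(-0.405465) − 0.25·(-0.552068) = 0.3407.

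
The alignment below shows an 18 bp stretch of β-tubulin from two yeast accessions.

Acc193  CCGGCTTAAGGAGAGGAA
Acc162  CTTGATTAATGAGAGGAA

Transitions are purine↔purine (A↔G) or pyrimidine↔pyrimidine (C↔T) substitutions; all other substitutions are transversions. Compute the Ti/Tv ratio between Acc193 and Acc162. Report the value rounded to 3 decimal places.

0.333

Mismatches occur at site 2 (C→T, transition), site 3 (G→T, transversion), site 5 (C→A, transversion), site 10 (G→T, transversion).
Of the 4 differences, 1 transition and 3 transversions, so Ti/Tv = 1/3 = 0.333.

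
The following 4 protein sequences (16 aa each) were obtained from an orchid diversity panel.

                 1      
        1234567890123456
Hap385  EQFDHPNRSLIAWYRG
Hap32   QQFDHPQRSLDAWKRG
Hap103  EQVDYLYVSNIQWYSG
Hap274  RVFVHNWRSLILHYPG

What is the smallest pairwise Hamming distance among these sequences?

Pairwise Hamming distances:
  Hap385 vs Hap32: 4
  Hap385 vs Hap103: 8
  Hap385 vs Hap274: 8
  Hap32 vs Hap103: 11
  Hap32 vs Hap274: 10
  Hap103 vs Hap274: 12
The smallest is 4, between Hap385 and Hap32.

4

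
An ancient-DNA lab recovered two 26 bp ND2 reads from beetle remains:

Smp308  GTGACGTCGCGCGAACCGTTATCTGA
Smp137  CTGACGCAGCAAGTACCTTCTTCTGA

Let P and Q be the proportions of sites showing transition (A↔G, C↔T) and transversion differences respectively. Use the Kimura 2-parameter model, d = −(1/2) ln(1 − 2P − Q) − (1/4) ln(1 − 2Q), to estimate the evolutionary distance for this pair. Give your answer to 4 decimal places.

The sequences differ at positions 1 (G/C, transversion), 7 (T/C, transition), 8 (C/A, transversion), 11 (G/A, transition), 12 (C/A, transversion), 14 (A/T, transversion), 18 (G/T, transversion), 20 (T/C, transition), 21 (A/T, transversion).
Of the 9 differences, 3 transitions and 6 transversions over 26 sites: P = 3/26 = 0.115385, Q = 6/26 = 0.230769.
d = −0.5·ln(0.538461) − 0.25·ln(0.538462) = −0.5·(-0.619040) − 0.25·(-0.619038) = 0.4643.

0.4643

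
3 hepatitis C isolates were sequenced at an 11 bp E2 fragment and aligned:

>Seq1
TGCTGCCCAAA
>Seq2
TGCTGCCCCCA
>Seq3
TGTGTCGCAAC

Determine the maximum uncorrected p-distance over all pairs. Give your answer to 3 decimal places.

0.636

Pairwise Hamming distances:
  Seq1 vs Seq2: 2
  Seq1 vs Seq3: 5
  Seq2 vs Seq3: 7
The largest is 7 mismatches, between Seq2 and Seq3; p = 7/11 = 0.636.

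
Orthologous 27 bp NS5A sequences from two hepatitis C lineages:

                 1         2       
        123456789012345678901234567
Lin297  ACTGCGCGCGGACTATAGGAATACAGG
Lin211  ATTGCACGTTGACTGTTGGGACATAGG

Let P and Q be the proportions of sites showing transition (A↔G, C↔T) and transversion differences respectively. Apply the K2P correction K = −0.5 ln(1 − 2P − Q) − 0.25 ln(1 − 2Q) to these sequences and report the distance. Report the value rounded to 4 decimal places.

0.4891

Differing sites — 2:C/T (Ti); 6:G/A (Ti); 9:C/T (Ti); 10:G/T (Tv); 15:A/G (Ti); 17:A/T (Tv); 20:A/G (Ti); 22:T/C (Ti); 24:C/T (Ti).
Of the 9 differences, 7 transitions and 2 transversions over 27 sites: P = 7/27 = 0.259259, Q = 2/27 = 0.074074.
d = −0.5·ln(0.407408) − 0.25·ln(0.851852) = −0.5·(-0.897940) − 0.25·(-0.160342) = 0.4891.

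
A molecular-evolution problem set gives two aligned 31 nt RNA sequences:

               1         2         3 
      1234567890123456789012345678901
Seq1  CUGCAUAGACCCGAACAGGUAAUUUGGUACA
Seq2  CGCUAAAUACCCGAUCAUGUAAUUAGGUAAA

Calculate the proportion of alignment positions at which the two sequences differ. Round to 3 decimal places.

The sequences differ at positions 2 (U/G), 3 (G/C), 4 (C/U), 6 (U/A), 8 (G/U), 15 (A/U), 18 (G/U), 25 (U/A), 30 (C/A).
There are 9 differences over 31 sites, so p = 9/31 = 0.290.

0.290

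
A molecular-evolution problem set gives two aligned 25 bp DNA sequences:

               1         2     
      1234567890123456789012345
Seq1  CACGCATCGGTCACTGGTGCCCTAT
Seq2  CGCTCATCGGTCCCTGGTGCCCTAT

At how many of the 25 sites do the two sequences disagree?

3

The sequences differ at positions 2 (A/G), 4 (G/T), 13 (A/C).
That gives 3 mismatches out of 25 aligned sites, so the Hamming distance is 3.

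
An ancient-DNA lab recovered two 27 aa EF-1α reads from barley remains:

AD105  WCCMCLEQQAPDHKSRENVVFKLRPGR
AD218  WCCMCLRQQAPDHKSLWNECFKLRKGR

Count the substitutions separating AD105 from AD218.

6

The sequences differ at positions 7 (E/R), 16 (R/L), 17 (E/W), 19 (V/E), 20 (V/C), 25 (P/K).
That gives 6 mismatches out of 27 aligned sites, so the Hamming distance is 6.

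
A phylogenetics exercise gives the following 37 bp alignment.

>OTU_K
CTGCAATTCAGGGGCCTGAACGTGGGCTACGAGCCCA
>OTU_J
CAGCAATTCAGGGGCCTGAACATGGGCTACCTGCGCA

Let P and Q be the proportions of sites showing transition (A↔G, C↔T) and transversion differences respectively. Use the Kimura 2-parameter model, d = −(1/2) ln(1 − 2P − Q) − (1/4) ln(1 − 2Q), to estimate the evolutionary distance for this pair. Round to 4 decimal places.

Mismatches occur at site 2 (T↔A, transversion), site 22 (G↔A, transition), site 31 (G↔C, transversion), site 32 (A↔T, transversion), site 35 (C↔G, transversion).
Of the 5 differences, 1 transition and 4 transversions over 37 sites: P = 1/37 = 0.027027, Q = 4/37 = 0.108108.
d = −0.5·ln(0.837838) − 0.25·ln(0.783784) = −0.5·(-0.176931) − 0.25·(-0.243622) = 0.1494.

0.1494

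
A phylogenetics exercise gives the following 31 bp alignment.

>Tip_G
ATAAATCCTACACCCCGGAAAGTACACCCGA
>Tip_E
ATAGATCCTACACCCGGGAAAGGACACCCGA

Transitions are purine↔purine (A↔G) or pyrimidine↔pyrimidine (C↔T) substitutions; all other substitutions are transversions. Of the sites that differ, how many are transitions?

The sequences differ at positions 4 (A/G, transition), 16 (C/G, transversion), 23 (T/G, transversion).
Of the 3 differences, 1 transition and 2 transversions, so the answer is 1.

1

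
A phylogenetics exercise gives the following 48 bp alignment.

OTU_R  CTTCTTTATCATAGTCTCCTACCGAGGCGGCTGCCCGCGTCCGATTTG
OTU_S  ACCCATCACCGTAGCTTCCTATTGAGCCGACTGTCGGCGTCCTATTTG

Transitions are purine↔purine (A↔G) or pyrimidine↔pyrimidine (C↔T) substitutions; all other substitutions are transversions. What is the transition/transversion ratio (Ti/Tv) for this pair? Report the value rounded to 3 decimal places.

2.200

Differing sites — 1:C/A (Tv); 2:T/C (Ti); 3:T/C (Ti); 5:T/A (Tv); 7:T/C (Ti); 9:T/C (Ti); 11:A/G (Ti); 15:T/C (Ti); 16:C/T (Ti); 22:C/T (Ti); 23:C/T (Ti); 27:G/C (Tv); 30:G/A (Ti); 34:C/T (Ti); 36:C/G (Tv); 43:G/T (Tv).
Of the 16 differences, 11 transitions and 5 transversions, so Ti/Tv = 11/5 = 2.200.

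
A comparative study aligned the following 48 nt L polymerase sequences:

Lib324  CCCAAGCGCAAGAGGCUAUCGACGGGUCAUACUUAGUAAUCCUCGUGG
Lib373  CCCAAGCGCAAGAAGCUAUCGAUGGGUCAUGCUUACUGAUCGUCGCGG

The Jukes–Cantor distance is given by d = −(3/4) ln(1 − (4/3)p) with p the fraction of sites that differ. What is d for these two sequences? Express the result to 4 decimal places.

0.1622

Differing sites — 14:G/A; 23:C/U; 31:A/G; 36:G/C; 38:A/G; 42:C/G; 46:U/C.
p = 7/48 = 0.145833.
d = −0.75 · ln(1 − (4/3)·0.145833) = −0.75 · ln(0.805556) = −0.75 · (-0.216223) = 0.1622.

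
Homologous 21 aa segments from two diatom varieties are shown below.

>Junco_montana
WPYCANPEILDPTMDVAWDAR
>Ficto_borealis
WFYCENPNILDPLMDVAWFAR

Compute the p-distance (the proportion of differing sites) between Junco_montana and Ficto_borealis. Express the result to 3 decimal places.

0.238

Mismatches occur at site 2 (P/F), site 5 (A/E), site 8 (E/N), site 13 (T/L), site 19 (D/F).
There are 5 differences over 21 sites, so p = 5/21 = 0.238.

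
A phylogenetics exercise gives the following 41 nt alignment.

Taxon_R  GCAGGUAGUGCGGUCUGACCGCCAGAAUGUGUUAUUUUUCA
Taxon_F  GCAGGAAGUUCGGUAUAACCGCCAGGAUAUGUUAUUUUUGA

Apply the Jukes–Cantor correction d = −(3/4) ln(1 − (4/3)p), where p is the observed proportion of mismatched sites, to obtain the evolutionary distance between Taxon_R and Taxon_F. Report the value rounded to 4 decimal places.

0.1937

Differing sites — 6:U/A; 10:G/U; 15:C/A; 17:G/A; 26:A/G; 29:G/A; 40:C/G.
p = 7/41 = 0.170732.
d = −0.75 · ln(1 − (4/3)·0.170732) = −0.75 · ln(0.772357) = −0.75 · (-0.258308) = 0.1937.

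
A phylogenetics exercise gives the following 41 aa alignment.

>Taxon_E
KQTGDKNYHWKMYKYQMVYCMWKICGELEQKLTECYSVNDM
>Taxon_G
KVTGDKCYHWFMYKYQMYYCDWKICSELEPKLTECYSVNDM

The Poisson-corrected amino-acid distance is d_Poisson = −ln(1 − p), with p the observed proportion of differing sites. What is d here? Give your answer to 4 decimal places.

Mismatches occur at site 2 (Q→V), site 7 (N→C), site 11 (K→F), site 18 (V→Y), site 21 (M→D), site 26 (G→S), site 30 (Q→P).
p = 7/41 = 0.170732.
d = −ln(1 − 0.170732) = −ln(0.829268) = 0.1872.

0.1872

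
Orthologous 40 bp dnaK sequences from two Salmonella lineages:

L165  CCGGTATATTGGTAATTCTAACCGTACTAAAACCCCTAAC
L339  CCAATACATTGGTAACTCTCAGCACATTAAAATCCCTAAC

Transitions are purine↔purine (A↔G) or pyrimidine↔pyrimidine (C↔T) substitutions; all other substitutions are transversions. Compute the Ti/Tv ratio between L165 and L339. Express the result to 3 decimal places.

Mismatches occur at site 3 (G↔A, transition), site 4 (G↔A, transition), site 7 (T↔C, transition), site 16 (T↔C, transition), site 20 (A↔C, transversion), site 22 (C↔G, transversion), site 24 (G↔A, transition), site 25 (T↔C, transition), site 27 (C↔T, transition), site 33 (C↔T, transition).
Of the 10 differences, 8 transitions and 2 transversions, so Ti/Tv = 8/2 = 4.000.

4.000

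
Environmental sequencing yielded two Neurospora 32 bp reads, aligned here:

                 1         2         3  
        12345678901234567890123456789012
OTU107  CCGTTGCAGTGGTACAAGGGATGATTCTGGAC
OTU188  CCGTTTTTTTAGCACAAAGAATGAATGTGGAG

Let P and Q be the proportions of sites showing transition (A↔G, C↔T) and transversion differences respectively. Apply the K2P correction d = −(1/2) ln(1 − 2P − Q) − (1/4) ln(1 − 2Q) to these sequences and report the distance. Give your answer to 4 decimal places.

0.4641

Mismatches occur at site 6 (G↔T, transversion), site 7 (C↔T, transition), site 8 (A↔T, transversion), site 9 (G↔T, transversion), site 11 (G↔A, transition), site 13 (T↔C, transition), site 18 (G↔A, transition), site 20 (G↔A, transition), site 25 (T↔A, transversion), site 27 (C↔G, transversion), site 32 (C↔G, transversion).
Of the 11 differences, 5 transitions and 6 transversions over 32 sites: P = 5/32 = 0.156250, Q = 6/32 = 0.187500.
d = −0.5·ln(0.500000) − 0.25·ln(0.625000) = −0.5·(-0.693147) − 0.25·(-0.470004) = 0.4641.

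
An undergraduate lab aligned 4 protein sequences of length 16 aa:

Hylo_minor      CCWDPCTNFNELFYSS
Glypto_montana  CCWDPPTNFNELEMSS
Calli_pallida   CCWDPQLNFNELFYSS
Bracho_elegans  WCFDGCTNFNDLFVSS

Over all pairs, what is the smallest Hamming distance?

2

Pairwise Hamming distances:
  Hylo_minor vs Glypto_montana: 3
  Hylo_minor vs Calli_pallida: 2
  Hylo_minor vs Bracho_elegans: 5
  Glypto_montana vs Calli_pallida: 4
  Glypto_montana vs Bracho_elegans: 7
  Calli_pallida vs Bracho_elegans: 7
The smallest is 2, between Hylo_minor and Calli_pallida.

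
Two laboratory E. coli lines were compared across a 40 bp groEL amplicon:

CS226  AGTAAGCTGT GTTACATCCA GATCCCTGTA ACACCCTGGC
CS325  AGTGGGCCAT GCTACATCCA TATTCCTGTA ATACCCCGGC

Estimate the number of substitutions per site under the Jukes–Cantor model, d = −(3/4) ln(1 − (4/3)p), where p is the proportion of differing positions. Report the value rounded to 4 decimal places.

Mismatches occur at site 4 (A/G), site 5 (A/G), site 8 (T/C), site 9 (G/A), site 12 (T/C), site 21 (G/T), site 24 (C/T), site 32 (C/T), site 37 (T/C).
p = 9/40 = 0.225000.
d = −0.75 · ln(1 − (4/3)·0.225000) = −0.75 · ln(0.700000) = −0.75 · (-0.356675) = 0.2675.

0.2675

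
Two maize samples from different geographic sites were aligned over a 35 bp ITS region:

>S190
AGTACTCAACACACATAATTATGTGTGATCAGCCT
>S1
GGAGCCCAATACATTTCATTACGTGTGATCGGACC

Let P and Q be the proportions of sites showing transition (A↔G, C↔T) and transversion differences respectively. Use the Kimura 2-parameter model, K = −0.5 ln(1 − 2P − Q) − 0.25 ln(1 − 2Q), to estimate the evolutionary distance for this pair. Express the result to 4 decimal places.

Mismatches occur at site 1 (A/G, transition), site 3 (T/A, transversion), site 4 (A/G, transition), site 6 (T/C, transition), site 10 (C/T, transition), site 14 (C/T, transition), site 15 (A/T, transversion), site 17 (A/C, transversion), site 22 (T/C, transition), site 31 (A/G, transition), site 33 (C/A, transversion), site 35 (T/C, transition).
Of the 12 differences, 8 transitions and 4 transversions over 35 sites: P = 8/35 = 0.228571, Q = 4/35 = 0.114286.
d = −0.5·ln(0.428572) − 0.25·ln(0.771428) = −0.5·(-0.847297) − 0.25·(-0.259512) = 0.4885.

0.4885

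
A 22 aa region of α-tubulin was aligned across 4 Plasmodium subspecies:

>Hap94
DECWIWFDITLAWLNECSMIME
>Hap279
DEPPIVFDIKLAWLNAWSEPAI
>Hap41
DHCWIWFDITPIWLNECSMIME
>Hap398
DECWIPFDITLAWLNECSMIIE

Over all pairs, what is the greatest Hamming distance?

Pairwise Hamming distances:
  Hap94 vs Hap279: 10
  Hap94 vs Hap41: 3
  Hap94 vs Hap398: 2
  Hap279 vs Hap41: 13
  Hap279 vs Hap398: 10
  Hap41 vs Hap398: 5
The largest is 13, between Hap279 and Hap41.

13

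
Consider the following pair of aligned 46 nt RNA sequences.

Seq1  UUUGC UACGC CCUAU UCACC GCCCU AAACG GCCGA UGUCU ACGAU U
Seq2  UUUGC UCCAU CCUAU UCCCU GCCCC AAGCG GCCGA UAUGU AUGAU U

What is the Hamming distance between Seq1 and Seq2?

Mismatches occur at site 7 (A/C), site 9 (G/A), site 10 (C/U), site 18 (A/C), site 20 (C/U), site 25 (U/C), site 28 (A/G), site 37 (G/A), site 39 (C/G), site 42 (C/U).
That gives 10 mismatches out of 46 aligned sites, so the Hamming distance is 10.

10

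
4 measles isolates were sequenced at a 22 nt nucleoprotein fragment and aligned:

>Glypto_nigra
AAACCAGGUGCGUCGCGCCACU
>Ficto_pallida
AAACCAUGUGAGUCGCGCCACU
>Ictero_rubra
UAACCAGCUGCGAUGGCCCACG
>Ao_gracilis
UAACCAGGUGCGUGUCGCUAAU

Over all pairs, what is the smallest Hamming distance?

2

Pairwise Hamming distances:
  Glypto_nigra vs Ficto_pallida: 2
  Glypto_nigra vs Ictero_rubra: 7
  Glypto_nigra vs Ao_gracilis: 5
  Ficto_pallida vs Ictero_rubra: 9
  Ficto_pallida vs Ao_gracilis: 7
  Ictero_rubra vs Ao_gracilis: 9
The smallest is 2, between Glypto_nigra and Ficto_pallida.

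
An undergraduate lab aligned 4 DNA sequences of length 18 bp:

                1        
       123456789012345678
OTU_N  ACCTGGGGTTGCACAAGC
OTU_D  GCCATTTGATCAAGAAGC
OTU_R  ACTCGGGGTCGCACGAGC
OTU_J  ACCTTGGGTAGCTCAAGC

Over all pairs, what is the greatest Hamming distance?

12

Pairwise Hamming distances:
  OTU_N vs OTU_D: 9
  OTU_N vs OTU_R: 4
  OTU_N vs OTU_J: 3
  OTU_D vs OTU_R: 12
  OTU_D vs OTU_J: 10
  OTU_R vs OTU_J: 6
The largest is 12, between OTU_D and OTU_R.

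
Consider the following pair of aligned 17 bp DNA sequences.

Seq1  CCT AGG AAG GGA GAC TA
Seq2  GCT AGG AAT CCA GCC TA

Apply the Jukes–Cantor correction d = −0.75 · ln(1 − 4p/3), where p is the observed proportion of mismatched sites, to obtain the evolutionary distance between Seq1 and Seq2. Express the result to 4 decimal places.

0.3734

Mismatches occur at site 1 (C↔G), site 9 (G↔T), site 10 (G↔C), site 11 (G↔C), site 14 (A↔C).
p = 5/17 = 0.294118.
d = −0.75 · ln(1 − (4/3)·0.294118) = −0.75 · ln(0.607843) = −0.75 · (-0.497839) = 0.3734.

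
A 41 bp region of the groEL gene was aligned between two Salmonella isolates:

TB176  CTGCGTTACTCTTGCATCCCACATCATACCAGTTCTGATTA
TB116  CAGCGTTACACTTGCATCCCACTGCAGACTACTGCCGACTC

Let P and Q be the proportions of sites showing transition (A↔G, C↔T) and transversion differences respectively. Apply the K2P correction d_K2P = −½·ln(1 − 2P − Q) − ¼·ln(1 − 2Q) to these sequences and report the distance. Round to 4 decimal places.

The sequences differ at positions 2 (T/A, transversion), 10 (T/A, transversion), 23 (A/T, transversion), 24 (T/G, transversion), 27 (T/G, transversion), 30 (C/T, transition), 32 (G/C, transversion), 34 (T/G, transversion), 36 (T/C, transition), 39 (T/C, transition), 41 (A/C, transversion).
Of the 11 differences, 3 transitions and 8 transversions over 41 sites: P = 3/41 = 0.073171, Q = 8/41 = 0.195122.
d = −0.5·ln(0.658536) − 0.25·ln(0.609756) = −0.5·(-0.417736) − 0.25·(-0.494696) = 0.3325.

0.3325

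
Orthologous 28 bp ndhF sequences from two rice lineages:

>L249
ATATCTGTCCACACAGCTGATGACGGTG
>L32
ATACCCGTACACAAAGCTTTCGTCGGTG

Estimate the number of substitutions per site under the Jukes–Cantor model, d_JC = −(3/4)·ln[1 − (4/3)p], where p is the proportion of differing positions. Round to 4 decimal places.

Mismatches occur at site 4 (T/C), site 6 (T/C), site 9 (C/A), site 14 (C/A), site 19 (G/T), site 20 (A/T), site 21 (T/C), site 23 (A/T).
p = 8/28 = 0.285714.
d = −0.75 · ln(1 − (4/3)·0.285714) = −0.75 · ln(0.619048) = −0.75 · (-0.479572) = 0.3597.

0.3597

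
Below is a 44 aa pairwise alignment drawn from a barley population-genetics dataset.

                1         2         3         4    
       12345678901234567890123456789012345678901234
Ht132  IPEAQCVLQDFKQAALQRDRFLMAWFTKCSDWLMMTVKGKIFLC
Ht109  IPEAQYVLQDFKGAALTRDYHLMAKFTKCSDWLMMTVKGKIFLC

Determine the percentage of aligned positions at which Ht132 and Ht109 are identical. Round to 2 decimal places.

Mismatches occur at site 6 (C↔Y), site 13 (Q↔G), site 17 (Q↔T), site 20 (R↔Y), site 21 (F↔H), site 25 (W↔K).
38 of the 44 sites match, so the percent identity is 38/44 × 100 = 86.36%.

86.36%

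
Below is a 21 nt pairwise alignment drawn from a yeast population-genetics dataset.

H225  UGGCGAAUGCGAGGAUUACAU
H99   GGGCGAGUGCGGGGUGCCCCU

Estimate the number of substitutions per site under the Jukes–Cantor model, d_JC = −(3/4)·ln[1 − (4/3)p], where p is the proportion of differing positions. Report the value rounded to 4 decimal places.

0.5319

Differing sites — 1:U/G; 7:A/G; 12:A/G; 15:A/U; 16:U/G; 17:U/C; 18:A/C; 20:A/C.
p = 8/21 = 0.380952.
d = −0.75 · ln(1 − (4/3)·0.380952) = −0.75 · ln(0.492064) = −0.75 · (-0.709146) = 0.5319.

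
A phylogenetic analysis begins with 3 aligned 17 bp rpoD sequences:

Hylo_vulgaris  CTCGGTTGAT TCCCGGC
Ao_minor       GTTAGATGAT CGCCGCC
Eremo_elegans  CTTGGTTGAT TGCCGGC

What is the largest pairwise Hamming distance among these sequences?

Pairwise Hamming distances:
  Hylo_vulgaris vs Ao_minor: 7
  Hylo_vulgaris vs Eremo_elegans: 2
  Ao_minor vs Eremo_elegans: 5
The largest is 7, between Hylo_vulgaris and Ao_minor.

7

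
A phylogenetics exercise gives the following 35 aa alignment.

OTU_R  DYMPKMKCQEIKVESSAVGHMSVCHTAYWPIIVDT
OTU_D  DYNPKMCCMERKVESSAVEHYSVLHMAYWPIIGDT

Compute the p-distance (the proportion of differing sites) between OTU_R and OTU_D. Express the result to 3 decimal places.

0.257

The sequences differ at positions 3 (M/N), 7 (K/C), 9 (Q/M), 11 (I/R), 19 (G/E), 21 (M/Y), 24 (C/L), 26 (T/M), 33 (V/G).
There are 9 differences over 35 sites, so p = 9/35 = 0.257.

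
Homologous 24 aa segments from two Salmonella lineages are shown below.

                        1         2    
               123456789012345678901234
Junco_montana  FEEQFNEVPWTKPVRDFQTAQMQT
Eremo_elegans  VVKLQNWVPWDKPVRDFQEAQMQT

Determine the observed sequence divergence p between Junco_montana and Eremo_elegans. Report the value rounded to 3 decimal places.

Differing sites — 1:F/V; 2:E/V; 3:E/K; 4:Q/L; 5:F/Q; 7:E/W; 11:T/D; 19:T/E.
There are 8 differences over 24 sites, so p = 8/24 = 0.333.

0.333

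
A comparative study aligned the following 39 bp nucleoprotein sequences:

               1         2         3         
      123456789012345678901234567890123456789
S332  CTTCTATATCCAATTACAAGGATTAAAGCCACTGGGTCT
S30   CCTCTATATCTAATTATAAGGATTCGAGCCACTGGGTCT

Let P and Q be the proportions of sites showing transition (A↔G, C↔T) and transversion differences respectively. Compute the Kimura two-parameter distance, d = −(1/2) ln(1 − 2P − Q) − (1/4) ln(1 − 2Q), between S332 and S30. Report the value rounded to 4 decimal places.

Mismatches occur at site 2 (T/C, transition), site 11 (C/T, transition), site 17 (C/T, transition), site 25 (A/C, transversion), site 26 (A/G, transition).
Of the 5 differences, 4 transitions and 1 transversion over 39 sites: P = 4/39 = 0.102564, Q = 1/39 = 0.025641.
d = −0.5·ln(0.769231) − 0.25·ln(0.948718) = −0.5·(-0.262364) − 0.25·(-0.052644) = 0.1443.

0.1443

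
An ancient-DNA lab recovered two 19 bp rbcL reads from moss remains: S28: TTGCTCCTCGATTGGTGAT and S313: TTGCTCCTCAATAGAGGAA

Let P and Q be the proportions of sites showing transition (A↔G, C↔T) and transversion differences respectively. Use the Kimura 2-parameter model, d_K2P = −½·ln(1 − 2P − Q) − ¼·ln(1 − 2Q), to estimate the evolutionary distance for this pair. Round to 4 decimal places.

0.3246

Differing sites — 10:G/A (Ti); 13:T/A (Tv); 15:G/A (Ti); 16:T/G (Tv); 19:T/A (Tv).
Of the 5 differences, 2 transitions and 3 transversions over 19 sites: P = 2/19 = 0.105263, Q = 3/19 = 0.157895.
d = −0.5·ln(0.631579) − 0.25·ln(0.684210) = −0.5·(-0.459532) − 0.25·(-0.379490) = 0.3246.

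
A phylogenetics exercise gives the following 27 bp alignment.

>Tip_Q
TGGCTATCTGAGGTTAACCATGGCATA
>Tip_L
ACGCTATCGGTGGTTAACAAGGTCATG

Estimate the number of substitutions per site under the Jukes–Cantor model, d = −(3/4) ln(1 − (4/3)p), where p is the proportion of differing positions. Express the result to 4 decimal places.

0.3770

Differing sites — 1:T/A; 2:G/C; 9:T/G; 11:A/T; 19:C/A; 21:T/G; 23:G/T; 27:A/G.
p = 8/27 = 0.296296.
d = −0.75 · ln(1 − (4/3)·0.296296) = −0.75 · ln(0.604939) = −0.75 · (-0.502628) = 0.3770.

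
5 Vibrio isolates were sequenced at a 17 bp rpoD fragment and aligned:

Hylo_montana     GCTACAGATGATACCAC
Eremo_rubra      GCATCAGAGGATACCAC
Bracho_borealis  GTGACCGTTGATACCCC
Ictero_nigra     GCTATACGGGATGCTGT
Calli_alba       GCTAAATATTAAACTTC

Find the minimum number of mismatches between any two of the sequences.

3

Pairwise Hamming distances:
  Hylo_montana vs Eremo_rubra: 3
  Hylo_montana vs Bracho_borealis: 5
  Hylo_montana vs Ictero_nigra: 8
  Hylo_montana vs Calli_alba: 6
  Eremo_rubra vs Bracho_borealis: 7
  Eremo_rubra vs Ictero_nigra: 9
  Eremo_rubra vs Calli_alba: 9
  Bracho_borealis vs Ictero_nigra: 11
  Bracho_borealis vs Calli_alba: 10
  Ictero_nigra vs Calli_alba: 9
The smallest is 3, between Hylo_montana and Eremo_rubra.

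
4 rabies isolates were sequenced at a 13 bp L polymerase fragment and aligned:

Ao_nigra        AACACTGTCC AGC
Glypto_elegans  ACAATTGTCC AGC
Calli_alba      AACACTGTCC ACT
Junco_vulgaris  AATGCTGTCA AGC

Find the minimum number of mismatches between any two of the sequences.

Pairwise Hamming distances:
  Ao_nigra vs Glypto_elegans: 3
  Ao_nigra vs Calli_alba: 2
  Ao_nigra vs Junco_vulgaris: 3
  Glypto_elegans vs Calli_alba: 5
  Glypto_elegans vs Junco_vulgaris: 5
  Calli_alba vs Junco_vulgaris: 5
The smallest is 2, between Ao_nigra and Calli_alba.

2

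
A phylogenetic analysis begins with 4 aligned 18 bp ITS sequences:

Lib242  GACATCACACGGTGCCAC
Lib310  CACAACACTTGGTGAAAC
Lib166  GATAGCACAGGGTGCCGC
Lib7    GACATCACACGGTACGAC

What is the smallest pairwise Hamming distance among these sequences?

2

Pairwise Hamming distances:
  Lib242 vs Lib310: 6
  Lib242 vs Lib166: 4
  Lib242 vs Lib7: 2
  Lib310 vs Lib166: 8
  Lib310 vs Lib7: 7
  Lib166 vs Lib7: 6
The smallest is 2, between Lib242 and Lib7.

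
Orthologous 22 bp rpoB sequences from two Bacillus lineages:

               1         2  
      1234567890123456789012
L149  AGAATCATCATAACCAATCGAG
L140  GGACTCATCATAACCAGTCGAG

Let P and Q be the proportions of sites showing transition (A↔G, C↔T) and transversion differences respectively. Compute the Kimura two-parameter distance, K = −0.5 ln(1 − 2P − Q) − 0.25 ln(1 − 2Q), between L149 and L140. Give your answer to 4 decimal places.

0.1527

The sequences differ at positions 1 (A/G, transition), 4 (A/C, transversion), 17 (A/G, transition).
Of the 3 differences, 2 transitions and 1 transversion over 22 sites: P = 2/22 = 0.090909, Q = 1/22 = 0.045455.
d = −0.5·ln(0.772727) − 0.25·ln(0.909090) = −0.5·(-0.257829) − 0.25·(-0.095311) = 0.1527.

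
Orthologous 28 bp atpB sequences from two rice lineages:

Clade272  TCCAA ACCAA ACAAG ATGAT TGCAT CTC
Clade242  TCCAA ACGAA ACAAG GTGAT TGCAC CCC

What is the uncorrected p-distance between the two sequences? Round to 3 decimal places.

Differing sites — 8:C/G; 16:A/G; 25:T/C; 27:T/C.
There are 4 differences over 28 sites, so p = 4/28 = 0.143.

0.143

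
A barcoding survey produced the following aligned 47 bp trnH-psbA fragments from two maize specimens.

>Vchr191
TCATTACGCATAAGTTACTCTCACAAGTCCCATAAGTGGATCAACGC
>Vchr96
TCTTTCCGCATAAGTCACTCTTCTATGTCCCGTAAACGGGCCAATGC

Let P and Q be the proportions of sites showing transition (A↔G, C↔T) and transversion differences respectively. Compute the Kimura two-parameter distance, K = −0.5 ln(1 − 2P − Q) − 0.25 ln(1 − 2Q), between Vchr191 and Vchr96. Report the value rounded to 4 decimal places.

The sequences differ at positions 3 (A/T, transversion), 6 (A/C, transversion), 16 (T/C, transition), 22 (C/T, transition), 23 (A/C, transversion), 24 (C/T, transition), 26 (A/T, transversion), 32 (A/G, transition), 36 (G/A, transition), 37 (T/C, transition), 40 (A/G, transition), 41 (T/C, transition), 45 (C/T, transition).
Of the 13 differences, 9 transitions and 4 transversions over 47 sites: P = 9/47 = 0.191489, Q = 4/47 = 0.085106.
d = −0.5·ln(0.531916) − 0.25·ln(0.829788) = −0.5·(-0.631270) − 0.25·(-0.186585) = 0.3623.

0.3623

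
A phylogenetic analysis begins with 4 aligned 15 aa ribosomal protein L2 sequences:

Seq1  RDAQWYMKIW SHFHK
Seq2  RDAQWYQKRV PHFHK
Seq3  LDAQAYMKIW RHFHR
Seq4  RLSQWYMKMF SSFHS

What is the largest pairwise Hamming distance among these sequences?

Pairwise Hamming distances:
  Seq1 vs Seq2: 4
  Seq1 vs Seq3: 4
  Seq1 vs Seq4: 6
  Seq2 vs Seq3: 7
  Seq2 vs Seq4: 8
  Seq3 vs Seq4: 9
The largest is 9, between Seq3 and Seq4.

9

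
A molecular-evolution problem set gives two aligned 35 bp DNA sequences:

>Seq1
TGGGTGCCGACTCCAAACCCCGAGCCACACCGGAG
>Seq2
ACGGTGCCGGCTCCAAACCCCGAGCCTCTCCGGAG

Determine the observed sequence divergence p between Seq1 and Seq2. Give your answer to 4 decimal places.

0.1429

Mismatches occur at site 1 (T→A), site 2 (G→C), site 10 (A→G), site 27 (A→T), site 29 (A→T).
There are 5 differences over 35 sites, so p = 5/35 = 0.1429.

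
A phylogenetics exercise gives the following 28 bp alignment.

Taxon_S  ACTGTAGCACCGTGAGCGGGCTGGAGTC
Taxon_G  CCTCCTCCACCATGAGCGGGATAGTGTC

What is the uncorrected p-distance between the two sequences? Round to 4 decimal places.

The sequences differ at positions 1 (A/C), 4 (G/C), 5 (T/C), 6 (A/T), 7 (G/C), 12 (G/A), 21 (C/A), 23 (G/A), 25 (A/T).
There are 9 differences over 28 sites, so p = 9/28 = 0.3214.

0.3214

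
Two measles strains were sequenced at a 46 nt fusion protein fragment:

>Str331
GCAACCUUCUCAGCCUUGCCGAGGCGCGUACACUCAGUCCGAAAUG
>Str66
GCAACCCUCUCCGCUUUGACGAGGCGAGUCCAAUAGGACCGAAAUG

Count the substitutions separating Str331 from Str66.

The sequences differ at positions 7 (U/C), 12 (A/C), 15 (C/U), 19 (C/A), 27 (C/A), 30 (A/C), 33 (C/A), 35 (C/A), 36 (A/G), 38 (U/A).
That gives 10 mismatches out of 46 aligned sites, so the Hamming distance is 10.

10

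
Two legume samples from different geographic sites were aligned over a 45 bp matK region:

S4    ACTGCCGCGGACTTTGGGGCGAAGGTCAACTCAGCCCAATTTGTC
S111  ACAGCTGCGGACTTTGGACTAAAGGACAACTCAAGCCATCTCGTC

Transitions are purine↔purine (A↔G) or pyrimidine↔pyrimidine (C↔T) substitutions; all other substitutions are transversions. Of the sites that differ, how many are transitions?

Mismatches occur at site 3 (T↔A, transversion), site 6 (C↔T, transition), site 18 (G↔A, transition), site 19 (G↔C, transversion), site 20 (C↔T, transition), site 21 (G↔A, transition), site 26 (T↔A, transversion), site 34 (G↔A, transition), site 35 (C↔G, transversion), site 39 (A↔T, transversion), site 40 (T↔C, transition), site 42 (T↔C, transition).
Of the 12 differences, 7 transitions and 5 transversions, so the answer is 7.

7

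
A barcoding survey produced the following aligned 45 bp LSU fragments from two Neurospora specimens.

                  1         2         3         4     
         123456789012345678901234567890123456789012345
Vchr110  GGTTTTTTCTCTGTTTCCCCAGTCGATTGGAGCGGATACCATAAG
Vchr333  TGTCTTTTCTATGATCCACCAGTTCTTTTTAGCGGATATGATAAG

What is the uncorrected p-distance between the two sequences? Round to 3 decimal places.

0.289

The sequences differ at positions 1 (G/T), 4 (T/C), 11 (C/A), 14 (T/A), 16 (T/C), 18 (C/A), 24 (C/T), 25 (G/C), 26 (A/T), 29 (G/T), 30 (G/T), 39 (C/T), 40 (C/G).
There are 13 differences over 45 sites, so p = 13/45 = 0.289.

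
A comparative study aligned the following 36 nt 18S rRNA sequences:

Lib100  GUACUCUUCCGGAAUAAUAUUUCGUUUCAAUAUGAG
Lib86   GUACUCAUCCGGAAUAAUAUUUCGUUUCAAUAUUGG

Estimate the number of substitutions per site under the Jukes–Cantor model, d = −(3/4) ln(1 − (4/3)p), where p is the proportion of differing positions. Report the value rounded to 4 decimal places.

Mismatches occur at site 7 (U→A), site 34 (G→U), site 35 (A→G).
p = 3/36 = 0.083333.
d = −0.75 · ln(1 − (4/3)·0.083333) = −0.75 · ln(0.888889) = −0.75 · (-0.117783) = 0.0883.

0.0883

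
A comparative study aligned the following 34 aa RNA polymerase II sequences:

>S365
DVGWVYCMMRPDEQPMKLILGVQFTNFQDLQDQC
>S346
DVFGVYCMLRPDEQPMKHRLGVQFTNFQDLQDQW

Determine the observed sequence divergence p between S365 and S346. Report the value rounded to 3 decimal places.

0.176

The sequences differ at positions 3 (G/F), 4 (W/G), 9 (M/L), 18 (L/H), 19 (I/R), 34 (C/W).
There are 6 differences over 34 sites, so p = 6/34 = 0.176.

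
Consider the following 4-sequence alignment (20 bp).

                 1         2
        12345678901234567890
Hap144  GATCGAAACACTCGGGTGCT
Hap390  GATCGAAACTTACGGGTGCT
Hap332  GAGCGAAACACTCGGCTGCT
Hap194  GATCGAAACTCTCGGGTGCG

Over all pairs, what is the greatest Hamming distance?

Pairwise Hamming distances:
  Hap144 vs Hap390: 3
  Hap144 vs Hap332: 2
  Hap144 vs Hap194: 2
  Hap390 vs Hap332: 5
  Hap390 vs Hap194: 3
  Hap332 vs Hap194: 4
The largest is 5, between Hap390 and Hap332.

5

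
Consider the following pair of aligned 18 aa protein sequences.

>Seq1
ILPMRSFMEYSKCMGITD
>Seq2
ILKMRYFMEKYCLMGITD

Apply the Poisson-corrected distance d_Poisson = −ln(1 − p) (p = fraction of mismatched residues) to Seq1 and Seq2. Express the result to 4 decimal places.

0.4055

Differing sites — 3:P/K; 6:S/Y; 10:Y/K; 11:S/Y; 12:K/C; 13:C/L.
p = 6/18 = 0.333333.
d = −ln(1 − 0.333333) = −ln(0.666667) = 0.4055.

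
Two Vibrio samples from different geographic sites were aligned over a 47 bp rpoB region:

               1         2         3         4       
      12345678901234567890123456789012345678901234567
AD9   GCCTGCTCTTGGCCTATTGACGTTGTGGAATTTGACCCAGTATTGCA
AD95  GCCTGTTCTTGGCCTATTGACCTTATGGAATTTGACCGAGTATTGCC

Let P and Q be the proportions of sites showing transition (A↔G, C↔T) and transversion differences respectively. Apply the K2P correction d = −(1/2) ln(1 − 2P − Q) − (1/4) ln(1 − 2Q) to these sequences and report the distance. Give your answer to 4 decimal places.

0.1148

The sequences differ at positions 6 (C/T, transition), 22 (G/C, transversion), 25 (G/A, transition), 38 (C/G, transversion), 47 (A/C, transversion).
Of the 5 differences, 2 transitions and 3 transversions over 47 sites: P = 2/47 = 0.042553, Q = 3/47 = 0.063830.
d = −0.5·ln(0.851064) − 0.25·ln(0.872340) = −0.5·(-0.161268) − 0.25·(-0.136576) = 0.1148.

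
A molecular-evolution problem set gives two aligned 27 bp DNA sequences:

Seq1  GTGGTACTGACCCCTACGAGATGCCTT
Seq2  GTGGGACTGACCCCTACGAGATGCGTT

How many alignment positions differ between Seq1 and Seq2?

The sequences differ at positions 5 (T/G), 25 (C/G).
That gives 2 mismatches out of 27 aligned sites, so the Hamming distance is 2.

2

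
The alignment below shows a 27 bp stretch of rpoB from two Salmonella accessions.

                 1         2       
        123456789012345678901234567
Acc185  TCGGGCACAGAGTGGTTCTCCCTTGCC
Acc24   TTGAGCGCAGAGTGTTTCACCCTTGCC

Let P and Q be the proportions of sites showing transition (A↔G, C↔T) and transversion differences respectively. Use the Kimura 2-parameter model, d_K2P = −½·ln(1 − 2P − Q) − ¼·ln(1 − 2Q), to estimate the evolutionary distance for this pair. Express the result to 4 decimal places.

0.2158

Differing sites — 2:C/T (Ti); 4:G/A (Ti); 7:A/G (Ti); 15:G/T (Tv); 19:T/A (Tv).
Of the 5 differences, 3 transitions and 2 transversions over 27 sites: P = 3/27 = 0.111111, Q = 2/27 = 0.074074.
d = −0.5·ln(0.703704) − 0.25·ln(0.851852) = −0.5·(-0.351397) − 0.25·(-0.160342) = 0.2158.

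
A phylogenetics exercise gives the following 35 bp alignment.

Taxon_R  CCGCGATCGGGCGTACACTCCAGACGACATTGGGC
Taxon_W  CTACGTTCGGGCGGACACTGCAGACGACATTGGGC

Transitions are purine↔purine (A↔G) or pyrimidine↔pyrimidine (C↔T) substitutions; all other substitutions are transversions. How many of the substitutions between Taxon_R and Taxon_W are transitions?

2

Mismatches occur at site 2 (C/T, transition), site 3 (G/A, transition), site 6 (A/T, transversion), site 14 (T/G, transversion), site 20 (C/G, transversion).
Of the 5 differences, 2 transitions and 3 transversions, so the answer is 2.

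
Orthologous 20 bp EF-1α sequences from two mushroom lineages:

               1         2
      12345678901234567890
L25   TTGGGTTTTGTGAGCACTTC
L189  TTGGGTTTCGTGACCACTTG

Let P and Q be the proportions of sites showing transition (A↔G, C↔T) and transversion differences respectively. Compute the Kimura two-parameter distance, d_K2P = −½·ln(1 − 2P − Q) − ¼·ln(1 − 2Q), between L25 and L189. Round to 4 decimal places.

0.1674

The sequences differ at positions 9 (T/C, transition), 14 (G/C, transversion), 20 (C/G, transversion).
Of the 3 differences, 1 transition and 2 transversions over 20 sites: P = 1/20 = 0.050000, Q = 2/20 = 0.100000.
d = −0.5·ln(0.800000) − 0.25·ln(0.800000) = −0.5·(-0.223144) − 0.25·(-0.223144) = 0.1674.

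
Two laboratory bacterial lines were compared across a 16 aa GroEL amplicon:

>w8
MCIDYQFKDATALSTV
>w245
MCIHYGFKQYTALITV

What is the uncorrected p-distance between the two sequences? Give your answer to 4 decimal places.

Mismatches occur at site 4 (D↔H), site 6 (Q↔G), site 9 (D↔Q), site 10 (A↔Y), site 14 (S↔I).
There are 5 differences over 16 sites, so p = 5/16 = 0.3125.

0.3125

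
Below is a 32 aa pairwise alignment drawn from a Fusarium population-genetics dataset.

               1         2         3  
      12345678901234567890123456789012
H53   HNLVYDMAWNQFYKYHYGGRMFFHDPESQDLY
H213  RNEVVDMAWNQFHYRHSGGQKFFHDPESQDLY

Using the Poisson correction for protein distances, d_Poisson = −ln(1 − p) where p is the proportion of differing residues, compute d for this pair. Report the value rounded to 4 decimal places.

0.3302

Differing sites — 1:H/R; 3:L/E; 5:Y/V; 13:Y/H; 14:K/Y; 15:Y/R; 17:Y/S; 20:R/Q; 21:M/K.
p = 9/32 = 0.281250.
d = −ln(1 − 0.281250) = −ln(0.718750) = 0.3302.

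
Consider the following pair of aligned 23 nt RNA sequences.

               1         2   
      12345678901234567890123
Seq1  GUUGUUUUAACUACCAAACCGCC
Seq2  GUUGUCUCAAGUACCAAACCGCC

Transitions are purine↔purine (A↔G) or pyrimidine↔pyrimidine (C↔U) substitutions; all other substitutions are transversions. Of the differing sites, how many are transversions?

Mismatches occur at site 6 (U↔C, transition), site 8 (U↔C, transition), site 11 (C↔G, transversion).
Of the 3 differences, 2 transitions and 1 transversion, so the answer is 1.

1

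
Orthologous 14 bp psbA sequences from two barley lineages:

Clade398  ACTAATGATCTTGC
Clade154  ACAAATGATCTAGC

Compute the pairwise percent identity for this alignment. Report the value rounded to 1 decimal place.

The sequences differ at positions 3 (T/A), 12 (T/A).
12 of the 14 sites match, so the percent identity is 12/14 × 100 = 85.7%.

85.7%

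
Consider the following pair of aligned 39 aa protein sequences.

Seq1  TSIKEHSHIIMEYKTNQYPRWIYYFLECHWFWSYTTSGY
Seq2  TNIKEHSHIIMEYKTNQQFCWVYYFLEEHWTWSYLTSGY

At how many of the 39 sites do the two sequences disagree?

Mismatches occur at site 2 (S/N), site 18 (Y/Q), site 19 (P/F), site 20 (R/C), site 22 (I/V), site 28 (C/E), site 31 (F/T), site 35 (T/L).
That gives 8 mismatches out of 39 aligned sites, so the Hamming distance is 8.

8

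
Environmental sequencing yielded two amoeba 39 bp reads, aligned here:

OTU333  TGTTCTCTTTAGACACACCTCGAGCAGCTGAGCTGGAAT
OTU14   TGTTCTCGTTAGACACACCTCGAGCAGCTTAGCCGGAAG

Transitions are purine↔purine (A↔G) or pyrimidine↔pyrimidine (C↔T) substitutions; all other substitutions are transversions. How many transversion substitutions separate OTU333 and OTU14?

3

Differing sites — 8:T/G (Tv); 30:G/T (Tv); 34:T/C (Ti); 39:T/G (Tv).
Of the 4 differences, 1 transition and 3 transversions, so the answer is 3.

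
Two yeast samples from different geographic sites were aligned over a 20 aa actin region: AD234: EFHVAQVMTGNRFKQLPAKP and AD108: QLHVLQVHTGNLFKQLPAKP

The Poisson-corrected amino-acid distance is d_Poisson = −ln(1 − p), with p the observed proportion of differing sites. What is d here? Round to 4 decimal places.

0.2877

Differing sites — 1:E/Q; 2:F/L; 5:A/L; 8:M/H; 12:R/L.
p = 5/20 = 0.250000.
d = −ln(1 − 0.250000) = −ln(0.750000) = 0.2877.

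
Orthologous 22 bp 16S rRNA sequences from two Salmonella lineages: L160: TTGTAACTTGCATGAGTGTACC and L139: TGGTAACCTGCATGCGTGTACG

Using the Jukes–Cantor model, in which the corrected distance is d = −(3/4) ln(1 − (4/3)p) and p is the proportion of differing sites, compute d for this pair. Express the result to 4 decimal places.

The sequences differ at positions 2 (T/G), 8 (T/C), 15 (A/C), 22 (C/G).
p = 4/22 = 0.181818.
d = −0.75 · ln(1 − (4/3)·0.181818) = −0.75 · ln(0.757576) = −0.75 · (-0.277631) = 0.2082.

0.2082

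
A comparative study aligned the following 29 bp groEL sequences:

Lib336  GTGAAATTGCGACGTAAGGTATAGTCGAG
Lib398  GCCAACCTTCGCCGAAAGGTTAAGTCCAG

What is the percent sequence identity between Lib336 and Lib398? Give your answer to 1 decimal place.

65.5%

The sequences differ at positions 2 (T/C), 3 (G/C), 6 (A/C), 7 (T/C), 9 (G/T), 12 (A/C), 15 (T/A), 21 (A/T), 22 (T/A), 27 (G/C).
19 of the 29 sites match, so the percent identity is 19/29 × 100 = 65.5%.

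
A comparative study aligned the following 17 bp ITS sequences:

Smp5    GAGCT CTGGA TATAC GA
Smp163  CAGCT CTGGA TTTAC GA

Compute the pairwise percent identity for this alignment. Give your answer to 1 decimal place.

Mismatches occur at site 1 (G↔C), site 12 (A↔T).
15 of the 17 sites match, so the percent identity is 15/17 × 100 = 88.2%.

88.2%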